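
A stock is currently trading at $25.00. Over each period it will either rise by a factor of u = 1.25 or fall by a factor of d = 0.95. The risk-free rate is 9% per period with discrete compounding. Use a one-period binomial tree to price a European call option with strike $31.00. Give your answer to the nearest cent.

$0.11

Risk-neutral probability p = (1 + 0.09 − 0.95)/(1.25 − 0.95) = 0.1400/0.3000 = 0.4667
Terminal stock prices: S_u = 31.25, S_d = 23.75
Terminal payoffs (S − K): max(0.25, 0) = 0.25, max(-7.25, 0) = 0
Node 0 (S = 25): V_0 = 1/1.09·[0.4667·0.2500 + 0.5333·0.0000] = 0.1070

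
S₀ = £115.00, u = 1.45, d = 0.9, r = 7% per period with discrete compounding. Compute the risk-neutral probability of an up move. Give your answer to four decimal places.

Risk-neutral probability p = (1 + 0.07 − 0.9)/(1.45 − 0.9) = 0.1700/0.5500 = 0.3091

p = 0.3091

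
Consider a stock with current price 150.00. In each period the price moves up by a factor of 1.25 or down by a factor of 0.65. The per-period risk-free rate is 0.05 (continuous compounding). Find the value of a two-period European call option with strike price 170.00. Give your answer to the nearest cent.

26.05

Risk-neutral probability p = (e^0.05 − 0.65)/(1.25 − 0.65) = 0.4013/0.6000 = 0.6688
Terminal stock prices: S_uu = 234.4, S_ud = 121.9, S_dd = 63.38
Terminal payoffs (S − K): max(64.38, 0) = 64.38, max(-48.12, 0) = 0, max(-106.6, 0) = 0
Node u (S = 187.5): V_u = e^(−0.05)·[0.6688·64.3750 + 0.3312·0.0000] = 40.9533
Node d (S = 97.5): V_d = e^(−0.05)·[0.6688·0.0000 + 0.3312·0.0000] = 0.0000
Node 0 (S = 150): V_0 = e^(−0.05)·[0.6688·40.9533 + 0.3312·0.0000] = 26.0532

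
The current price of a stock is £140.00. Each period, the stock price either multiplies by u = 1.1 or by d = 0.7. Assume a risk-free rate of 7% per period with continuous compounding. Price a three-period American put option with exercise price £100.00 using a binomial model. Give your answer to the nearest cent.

£0.30

Risk-neutral probability p = (e^0.07 − 0.7)/(1.1 − 0.7) = 0.3725/0.4000 = 0.9313
Terminal stock prices: S_uuu = 186.3, S_uud = 118.6, S_udd = 75.46, S_ddd = 48.02
Terminal payoffs (K − S): max(-86.34, 0) = 0, max(-18.58, 0) = 0, max(24.54, 0) = 24.54, max(51.98, 0) = 51.98
Node uu (S = 169.4): continuation = e^(−0.07)·[0.9313·0.0000 + 0.0687·0.0000] = 0.0000; exercise value = 0.0000 ≤ continuation, so V_uu = 0.0000
Node ud (S = 107.8): continuation = e^(−0.07)·[0.9313·0.0000 + 0.0687·24.5400] = 1.5726; exercise value = 0.0000 ≤ continuation, so V_ud = 1.5726
Node dd (S = 68.6): continuation = e^(−0.07)·[0.9313·24.5400 + 0.0687·51.9800] = 24.6394; exercise value = 31.4000 > continuation, so V_dd = 31.4000 (exercise)
Node u (S = 154): continuation = e^(−0.07)·[0.9313·0.0000 + 0.0687·1.5726] = 0.1008; exercise value = 0.0000 ≤ continuation, so V_u = 0.1008
Node d (S = 98): continuation = e^(−0.07)·[0.9313·1.5726 + 0.0687·31.4000] = 3.3777; exercise value = 2.0000 ≤ continuation, so V_d = 3.3777
Node 0 (S = 140): continuation = e^(−0.07)·[0.9313·0.1008 + 0.0687·3.3777] = 0.3040; exercise value = 0.0000 ≤ continuation, so V_0 = 0.3040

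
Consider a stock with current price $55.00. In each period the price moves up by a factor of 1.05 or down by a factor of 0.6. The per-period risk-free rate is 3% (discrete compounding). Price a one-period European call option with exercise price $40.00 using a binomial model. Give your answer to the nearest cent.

$16.47

Risk-neutral probability p = (1 + 0.03 − 0.6)/(1.05 − 0.6) = 0.4300/0.4500 = 0.9556
Terminal stock prices: S_u = 57.75, S_d = 33
Terminal payoffs (S − K): max(17.75, 0) = 17.75, max(-7, 0) = 0
Node 0 (S = 55): V_0 = 1/1.03·[0.9556·17.7500 + 0.0444·0.0000] = 16.4671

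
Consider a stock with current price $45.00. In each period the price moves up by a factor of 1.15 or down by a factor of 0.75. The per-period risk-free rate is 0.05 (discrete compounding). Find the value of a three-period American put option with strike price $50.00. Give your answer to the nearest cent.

$6.42

Risk-neutral probability p = (1 + 0.05 − 0.75)/(1.15 − 0.75) = 0.3000/0.4000 = 0.7500
Terminal stock prices: S_uuu = 68.44, S_uud = 44.63, S_udd = 29.11, S_ddd = 18.98
Terminal payoffs (K − S): max(-18.44, 0) = 0, max(5.366, 0) = 5.366, max(20.89, 0) = 20.89, max(31.02, 0) = 31.02
Node uu (S = 59.51): continuation = 1/1.05·[0.7500·0.0000 + 0.2500·5.3656] = 1.2775; exercise value = 0.0000 ≤ continuation, so V_uu = 1.2775
Node ud (S = 38.81): continuation = 1/1.05·[0.7500·5.3656 + 0.2500·20.8906] = 8.8065; exercise value = 11.1875 > continuation, so V_ud = 11.1875 (exercise)
Node dd (S = 25.31): continuation = 1/1.05·[0.7500·20.8906 + 0.2500·31.0156] = 22.3065; exercise value = 24.6875 > continuation, so V_dd = 24.6875 (exercise)
Node u (S = 51.75): continuation = 1/1.05·[0.7500·1.2775 + 0.2500·11.1875] = 3.5762; exercise value = 0.0000 ≤ continuation, so V_u = 3.5762
Node d (S = 33.75): continuation = 1/1.05·[0.7500·11.1875 + 0.2500·24.6875] = 13.8690; exercise value = 16.2500 > continuation, so V_d = 16.2500 (exercise)
Node 0 (S = 45): continuation = 1/1.05·[0.7500·3.5762 + 0.2500·16.2500] = 6.4235; exercise value = 5.0000 ≤ continuation, so V_0 = 6.4235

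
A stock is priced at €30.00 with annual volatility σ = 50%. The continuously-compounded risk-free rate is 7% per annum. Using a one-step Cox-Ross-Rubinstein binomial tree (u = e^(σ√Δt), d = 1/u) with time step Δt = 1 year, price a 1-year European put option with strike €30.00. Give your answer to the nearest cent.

€6.09

CRR parameters: u = e^(σ√Δt) = e^(0.5·√1) = 1.6487, d = 1/u = 0.6065
Per-period rate: rΔt = 0.07·1 = 0.07, so R = e^0.07 = 1.0725
Risk-neutral probability p = (e^0.07 − 0.6065)/(1.6487 − 0.6065) = 0.4660/1.0422 = 0.4471
Terminal stock prices: S_u = 49.46, S_d = 18.2
Terminal payoffs (K − S): max(-19.46, 0) = 0, max(11.8, 0) = 11.8
Node 0 (S = 30): V_0 = e^(−0.07)·[0.4471·0.0000 + 0.5529·11.8041] = 6.0851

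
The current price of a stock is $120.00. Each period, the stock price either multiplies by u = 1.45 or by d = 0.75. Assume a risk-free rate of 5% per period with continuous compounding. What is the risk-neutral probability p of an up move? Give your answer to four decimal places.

Risk-neutral probability p = (e^0.05 − 0.75)/(1.45 − 0.75) = 0.3013/0.7000 = 0.4304

p = 0.4304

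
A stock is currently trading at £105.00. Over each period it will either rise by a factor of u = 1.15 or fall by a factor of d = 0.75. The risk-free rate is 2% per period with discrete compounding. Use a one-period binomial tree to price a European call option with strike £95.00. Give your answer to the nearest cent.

£17.04

Risk-neutral probability p = (1 + 0.02 − 0.75)/(1.15 − 0.75) = 0.2700/0.4000 = 0.6750
Terminal stock prices: S_u = 120.7, S_d = 78.75
Terminal payoffs (S − K): max(25.75, 0) = 25.75, max(-16.25, 0) = 0
Node 0 (S = 105): V_0 = 1/1.02·[0.6750·25.7500 + 0.3250·0.0000] = 17.0404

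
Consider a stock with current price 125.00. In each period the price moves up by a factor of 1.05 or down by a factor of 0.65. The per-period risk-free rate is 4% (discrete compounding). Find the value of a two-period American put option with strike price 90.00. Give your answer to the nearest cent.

Risk-neutral probability p = (1 + 0.04 − 0.65)/(1.05 − 0.65) = 0.3900/0.4000 = 0.9750
Terminal stock prices: S_uu = 137.8, S_ud = 85.31, S_dd = 52.81
Terminal payoffs (K − S): max(-47.81, 0) = 0, max(4.688, 0) = 4.688, max(37.19, 0) = 37.19
Node u (S = 131.2): continuation = 1/1.04·[0.9750·0.0000 + 0.0250·4.6875] = 0.1127; exercise value = 0.0000 ≤ continuation, so V_u = 0.1127
Node d (S = 81.25): continuation = 1/1.04·[0.9750·4.6875 + 0.0250·37.1875] = 5.2885; exercise value = 8.7500 > continuation, so V_d = 8.7500 (exercise)
Node 0 (S = 125): continuation = 1/1.04·[0.9750·0.1127 + 0.0250·8.7500] = 0.3160; exercise value = 0.0000 ≤ continuation, so V_0 = 0.3160

0.32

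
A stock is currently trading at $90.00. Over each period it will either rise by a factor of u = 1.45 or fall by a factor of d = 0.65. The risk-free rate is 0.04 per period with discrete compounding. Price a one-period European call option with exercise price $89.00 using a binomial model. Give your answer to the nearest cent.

Risk-neutral probability p = (1 + 0.04 − 0.65)/(1.45 − 0.65) = 0.3900/0.8000 = 0.4875
Terminal stock prices: S_u = 130.5, S_d = 58.5
Terminal payoffs (S − K): max(41.5, 0) = 41.5, max(-30.5, 0) = 0
Node 0 (S = 90): V_0 = 1/1.04·[0.4875·41.5000 + 0.5125·0.0000] = 19.4531

$19.45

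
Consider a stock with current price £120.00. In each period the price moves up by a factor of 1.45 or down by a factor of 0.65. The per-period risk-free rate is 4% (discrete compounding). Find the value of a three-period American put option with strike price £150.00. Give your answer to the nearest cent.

£44.19

Risk-neutral probability p = (1 + 0.04 − 0.65)/(1.45 − 0.65) = 0.3900/0.8000 = 0.4875
Terminal stock prices: S_uuu = 365.8, S_uud = 164, S_udd = 73.52, S_ddd = 32.95
Terminal payoffs (K − S): max(-215.8, 0) = 0, max(-14, 0) = 0, max(76.48, 0) = 76.48, max(117, 0) = 117
Node uu (S = 252.3): continuation = 1/1.04·[0.4875·0.0000 + 0.5125·0.0000] = 0.0000; exercise value = 0.0000 ≤ continuation, so V_uu = 0.0000
Node ud (S = 113.1): continuation = 1/1.04·[0.4875·0.0000 + 0.5125·76.4850] = 37.6909; exercise value = 36.9000 ≤ continuation, so V_ud = 37.6909
Node dd (S = 50.7): continuation = 1/1.04·[0.4875·76.4850 + 0.5125·117.0450] = 93.5308; exercise value = 99.3000 > continuation, so V_dd = 99.3000 (exercise)
Node u (S = 174): continuation = 1/1.04·[0.4875·0.0000 + 0.5125·37.6909] = 18.5737; exercise value = 0.0000 ≤ continuation, so V_u = 18.5737
Node d (S = 78): continuation = 1/1.04·[0.4875·37.6909 + 0.5125·99.3000] = 66.6015; exercise value = 72.0000 > continuation, so V_d = 72.0000 (exercise)
Node 0 (S = 120): continuation = 1/1.04·[0.4875·18.5737 + 0.5125·72.0000] = 44.1872; exercise value = 30.0000 ≤ continuation, so V_0 = 44.1872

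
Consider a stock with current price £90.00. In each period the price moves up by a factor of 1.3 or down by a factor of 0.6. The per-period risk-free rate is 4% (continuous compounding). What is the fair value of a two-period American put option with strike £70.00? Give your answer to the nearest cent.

Risk-neutral probability p = (e^0.04 − 0.6)/(1.3 − 0.6) = 0.4408/0.7000 = 0.6297
Terminal stock prices: S_uu = 152.1, S_ud = 70.2, S_dd = 32.4
Terminal payoffs (K − S): max(-82.1, 0) = 0, max(-0.2, 0) = 0, max(37.6, 0) = 37.6
Node u (S = 117): continuation = e^(−0.04)·[0.6297·0.0000 + 0.3703·0.0000] = 0.0000; exercise value = 0.0000 ≤ continuation, so V_u = 0.0000
Node d (S = 54): continuation = e^(−0.04)·[0.6297·0.0000 + 0.3703·37.6000] = 13.3763; exercise value = 16.0000 > continuation, so V_d = 16.0000 (exercise)
Node 0 (S = 90): continuation = e^(−0.04)·[0.6297·0.0000 + 0.3703·16.0000] = 5.6920; exercise value = 0.0000 ≤ continuation, so V_0 = 5.6920

£5.69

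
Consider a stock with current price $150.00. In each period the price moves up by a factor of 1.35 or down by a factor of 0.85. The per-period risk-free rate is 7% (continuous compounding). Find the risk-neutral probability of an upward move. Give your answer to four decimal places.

Risk-neutral probability p = (e^0.07 − 0.85)/(1.35 − 0.85) = 0.2225/0.5000 = 0.4450

p = 0.4450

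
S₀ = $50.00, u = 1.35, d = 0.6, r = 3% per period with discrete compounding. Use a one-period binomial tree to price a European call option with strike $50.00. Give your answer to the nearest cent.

$9.74

Risk-neutral probability p = (1 + 0.03 − 0.6)/(1.35 − 0.6) = 0.4300/0.7500 = 0.5733
Terminal stock prices: S_u = 67.5, S_d = 30
Terminal payoffs (S − K): max(17.5, 0) = 17.5, max(-20, 0) = 0
Node 0 (S = 50): V_0 = 1/1.03·[0.5733·17.5000 + 0.4267·0.0000] = 9.7411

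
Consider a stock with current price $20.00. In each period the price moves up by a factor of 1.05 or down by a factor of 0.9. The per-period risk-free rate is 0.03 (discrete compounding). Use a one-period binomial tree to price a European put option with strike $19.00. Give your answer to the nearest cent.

$0.13

Risk-neutral probability p = (1 + 0.03 − 0.9)/(1.05 − 0.9) = 0.1300/0.1500 = 0.8667
Terminal stock prices: S_u = 21, S_d = 18
Terminal payoffs (K − S): max(-2, 0) = 0, max(1, 0) = 1
Node 0 (S = 20): V_0 = 1/1.03·[0.8667·0.0000 + 0.1333·1.0000] = 0.1294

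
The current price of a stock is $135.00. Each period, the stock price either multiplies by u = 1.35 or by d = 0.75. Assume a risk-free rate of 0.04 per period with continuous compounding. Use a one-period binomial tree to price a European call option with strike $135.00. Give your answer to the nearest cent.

Risk-neutral probability p = (e^0.04 − 0.75)/(1.35 − 0.75) = 0.2908/0.6000 = 0.4847
Terminal stock prices: S_u = 182.2, S_d = 101.2
Terminal payoffs (S − K): max(47.25, 0) = 47.25, max(-33.75, 0) = 0
Node 0 (S = 135): V_0 = e^(−0.04)·[0.4847·47.2500 + 0.5153·0.0000] = 22.0034

$22.00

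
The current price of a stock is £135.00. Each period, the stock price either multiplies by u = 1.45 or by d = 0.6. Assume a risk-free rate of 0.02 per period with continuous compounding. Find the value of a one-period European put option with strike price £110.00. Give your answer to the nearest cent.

£14.37

Risk-neutral probability p = (e^0.02 − 0.6)/(1.45 − 0.6) = 0.4202/0.8500 = 0.4944
Terminal stock prices: S_u = 195.8, S_d = 81
Terminal payoffs (K − S): max(-85.75, 0) = 0, max(29, 0) = 29
Node 0 (S = 135): V_0 = e^(−0.02)·[0.4944·0.0000 + 0.5056·29.0000] = 14.3734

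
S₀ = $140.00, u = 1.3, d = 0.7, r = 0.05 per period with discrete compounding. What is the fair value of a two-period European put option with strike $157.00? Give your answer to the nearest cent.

Risk-neutral probability p = (1 + 0.05 − 0.7)/(1.3 − 0.7) = 0.3500/0.6000 = 0.5833
Terminal stock prices: S_uu = 236.6, S_ud = 127.4, S_dd = 68.6
Terminal payoffs (K − S): max(-79.6, 0) = 0, max(29.6, 0) = 29.6, max(88.4, 0) = 88.4
Node u (S = 182): V_u = 1/1.05·[0.5833·0.0000 + 0.4167·29.6000] = 11.7460
Node d (S = 98): V_d = 1/1.05·[0.5833·29.6000 + 0.4167·88.4000] = 51.5238
Node 0 (S = 140): V_0 = 1/1.05·[0.5833·11.7460 + 0.4167·51.5238] = 26.9715

$26.97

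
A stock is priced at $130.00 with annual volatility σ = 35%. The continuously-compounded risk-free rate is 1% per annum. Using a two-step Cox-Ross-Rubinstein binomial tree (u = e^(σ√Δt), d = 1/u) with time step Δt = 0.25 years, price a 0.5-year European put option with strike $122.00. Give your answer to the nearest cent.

$8.70

CRR parameters: u = e^(σ√Δt) = e^(0.35·√0.25) = 1.1912, d = 1/u = 0.8395
Per-period rate: rΔt = 0.01·0.25 = 0.0025, so R = e^0.0025 = 1.0025
Risk-neutral probability p = (e^0.0025 − 0.8395)/(1.1912 − 0.8395) = 0.1630/0.3518 = 0.4635
Terminal stock prices: S_uu = 184.5, S_ud = 130, S_dd = 91.61
Terminal payoffs (K − S): max(-62.48, 0) = 0, max(-8, 0) = 0, max(30.39, 0) = 30.39
Node u (S = 154.9): V_u = e^(−0.0025)·[0.4635·0.0000 + 0.5365·0.0000] = 0.0000
Node d (S = 109.1): V_d = e^(−0.0025)·[0.4635·0.0000 + 0.5365·30.3905] = 16.2645
Node 0 (S = 130): V_0 = e^(−0.0025)·[0.4635·0.0000 + 0.5365·16.2645] = 8.7045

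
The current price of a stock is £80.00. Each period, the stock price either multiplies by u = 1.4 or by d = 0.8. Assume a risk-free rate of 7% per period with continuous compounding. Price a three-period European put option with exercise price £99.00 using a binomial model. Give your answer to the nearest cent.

Risk-neutral probability p = (e^0.07 − 0.8)/(1.4 − 0.8) = 0.2725/0.6000 = 0.4542
Terminal stock prices: S_uuu = 219.5, S_uud = 125.4, S_udd = 71.68, S_ddd = 40.96
Terminal payoffs (K − S): max(-120.5, 0) = 0, max(-26.44, 0) = 0, max(27.32, 0) = 27.32, max(58.04, 0) = 58.04
Node uu (S = 156.8): V_uu = e^(−0.07)·[0.4542·0.0000 + 0.5458·0.0000] = 0.0000
Node ud (S = 89.6): V_ud = e^(−0.07)·[0.4542·0.0000 + 0.5458·27.3200] = 13.9037
Node dd (S = 51.2): V_dd = e^(−0.07)·[0.4542·27.3200 + 0.5458·58.0400] = 41.1070
Node u (S = 112): V_u = e^(−0.07)·[0.4542·0.0000 + 0.5458·13.9037] = 7.0758
Node d (S = 64): V_d = e^(−0.07)·[0.4542·13.9037 + 0.5458·41.1070] = 26.8080
Node 0 (S = 80): V_0 = e^(−0.07)·[0.4542·7.0758 + 0.5458·26.8080] = 16.6395

£16.64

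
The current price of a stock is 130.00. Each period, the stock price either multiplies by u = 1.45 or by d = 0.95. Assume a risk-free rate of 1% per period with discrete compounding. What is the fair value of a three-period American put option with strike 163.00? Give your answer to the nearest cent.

Risk-neutral probability p = (1 + 0.01 − 0.95)/(1.45 − 0.95) = 0.0600/0.5000 = 0.1200
Terminal stock prices: S_uuu = 396.3, S_uud = 259.7, S_udd = 170.1, S_ddd = 111.5
Terminal payoffs (K − S): max(-233.3, 0) = 0, max(-96.66, 0) = 0, max(-7.121, 0) = 0, max(51.54, 0) = 51.54
Node uu (S = 273.3): continuation = 1/1.01·[0.1200·0.0000 + 0.8800·0.0000] = 0.0000; exercise value = 0.0000 ≤ continuation, so V_uu = 0.0000
Node ud (S = 179.1): continuation = 1/1.01·[0.1200·0.0000 + 0.8800·0.0000] = 0.0000; exercise value = 0.0000 ≤ continuation, so V_ud = 0.0000
Node dd (S = 117.3): continuation = 1/1.01·[0.1200·0.0000 + 0.8800·51.5413] = 44.9072; exercise value = 45.6750 > continuation, so V_dd = 45.6750 (exercise)
Node u (S = 188.5): continuation = 1/1.01·[0.1200·0.0000 + 0.8800·0.0000] = 0.0000; exercise value = 0.0000 ≤ continuation, so V_u = 0.0000
Node d (S = 123.5): continuation = 1/1.01·[0.1200·0.0000 + 0.8800·45.6750] = 39.7960; exercise value = 39.5000 ≤ continuation, so V_d = 39.7960
Node 0 (S = 130): continuation = 1/1.01·[0.1200·0.0000 + 0.8800·39.7960] = 34.6738; exercise value = 33.0000 ≤ continuation, so V_0 = 34.6738

34.67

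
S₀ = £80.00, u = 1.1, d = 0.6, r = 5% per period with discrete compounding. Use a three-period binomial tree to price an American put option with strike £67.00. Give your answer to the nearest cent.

Risk-neutral probability p = (1 + 0.05 − 0.6)/(1.1 − 0.6) = 0.4500/0.5000 = 0.9000
Terminal stock prices: S_uuu = 106.5, S_uud = 58.08, S_udd = 31.68, S_ddd = 17.28
Terminal payoffs (K − S): max(-39.48, 0) = 0, max(8.92, 0) = 8.92, max(35.32, 0) = 35.32, max(49.72, 0) = 49.72
Node uu (S = 96.8): continuation = 1/1.05·[0.9000·0.0000 + 0.1000·8.9200] = 0.8495; exercise value = 0.0000 ≤ continuation, so V_uu = 0.8495
Node ud (S = 52.8): continuation = 1/1.05·[0.9000·8.9200 + 0.1000·35.3200] = 11.0095; exercise value = 14.2000 > continuation, so V_ud = 14.2000 (exercise)
Node dd (S = 28.8): continuation = 1/1.05·[0.9000·35.3200 + 0.1000·49.7200] = 35.0095; exercise value = 38.2000 > continuation, so V_dd = 38.2000 (exercise)
Node u (S = 88): continuation = 1/1.05·[0.9000·0.8495 + 0.1000·14.2000] = 2.0805; exercise value = 0.0000 ≤ continuation, so V_u = 2.0805
Node d (S = 48): continuation = 1/1.05·[0.9000·14.2000 + 0.1000·38.2000] = 15.8095; exercise value = 19.0000 > continuation, so V_d = 19.0000 (exercise)
Node 0 (S = 80): continuation = 1/1.05·[0.9000·2.0805 + 0.1000·19.0000] = 3.5928; exercise value = 0.0000 ≤ continuation, so V_0 = 3.5928

£3.59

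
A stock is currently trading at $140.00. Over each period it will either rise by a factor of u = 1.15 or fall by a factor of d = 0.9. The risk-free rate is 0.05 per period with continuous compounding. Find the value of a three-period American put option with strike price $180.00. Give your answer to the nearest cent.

Risk-neutral probability p = (e^0.05 − 0.9)/(1.15 − 0.9) = 0.1513/0.2500 = 0.6051
Terminal stock prices: S_uuu = 212.9, S_uud = 166.6, S_udd = 130.4, S_ddd = 102.1
Terminal payoffs (K − S): max(-32.92, 0) = 0, max(13.37, 0) = 13.37, max(49.59, 0) = 49.59, max(77.94, 0) = 77.94
Node uu (S = 185.1): continuation = e^(−0.05)·[0.6051·0.0000 + 0.3949·13.3650] = 5.0206; exercise value = 0.0000 ≤ continuation, so V_uu = 5.0206
Node ud (S = 144.9): continuation = e^(−0.05)·[0.6051·13.3650 + 0.3949·49.5900] = 26.3213; exercise value = 35.1000 > continuation, so V_ud = 35.1000 (exercise)
Node dd (S = 113.4): continuation = e^(−0.05)·[0.6051·49.5900 + 0.3949·77.9400] = 57.8213; exercise value = 66.6000 > continuation, so V_dd = 66.6000 (exercise)
Node u (S = 161): continuation = e^(−0.05)·[0.6051·5.0206 + 0.3949·35.1000] = 16.0752; exercise value = 19.0000 > continuation, so V_u = 19.0000 (exercise)
Node d (S = 126): continuation = e^(−0.05)·[0.6051·35.1000 + 0.3949·66.6000] = 45.2213; exercise value = 54.0000 > continuation, so V_d = 54.0000 (exercise)
Node 0 (S = 140): continuation = e^(−0.05)·[0.6051·19.0000 + 0.3949·54.0000] = 31.2213; exercise value = 40.0000 > continuation, so V_0 = 40.0000 (exercise)

$40.00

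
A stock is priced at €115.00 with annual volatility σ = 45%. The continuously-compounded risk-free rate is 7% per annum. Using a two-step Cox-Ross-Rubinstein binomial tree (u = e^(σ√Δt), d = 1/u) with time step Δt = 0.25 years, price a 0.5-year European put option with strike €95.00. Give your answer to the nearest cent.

€5.60

CRR parameters: u = e^(σ√Δt) = e^(0.45·√0.25) = 1.2523, d = 1/u = 0.7985
Per-period rate: rΔt = 0.07·0.25 = 0.0175, so R = e^0.0175 = 1.0177
Risk-neutral probability p = (e^0.0175 − 0.7985)/(1.2523 − 0.7985) = 0.2191/0.4538 = 0.4829
Terminal stock prices: S_uu = 180.4, S_ud = 115, S_dd = 73.33
Terminal payoffs (K − S): max(-85.36, 0) = 0, max(-20, 0) = 0, max(21.67, 0) = 21.67
Node u (S = 144): V_u = e^(−0.0175)·[0.4829·0.0000 + 0.5171·0.0000] = 0.0000
Node d (S = 91.83): V_d = e^(−0.0175)·[0.4829·0.0000 + 0.5171·21.6728] = 11.0128
Node 0 (S = 115): V_0 = e^(−0.0175)·[0.4829·0.0000 + 0.5171·11.0128] = 5.5961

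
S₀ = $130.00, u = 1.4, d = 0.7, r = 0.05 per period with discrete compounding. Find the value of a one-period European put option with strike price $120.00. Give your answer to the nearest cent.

$13.81

Risk-neutral probability p = (1 + 0.05 − 0.7)/(1.4 − 0.7) = 0.3500/0.7000 = 0.5000
Terminal stock prices: S_u = 182, S_d = 91
Terminal payoffs (K − S): max(-62, 0) = 0, max(29, 0) = 29
Node 0 (S = 130): V_0 = 1/1.05·[0.5000·0.0000 + 0.5000·29.0000] = 13.8095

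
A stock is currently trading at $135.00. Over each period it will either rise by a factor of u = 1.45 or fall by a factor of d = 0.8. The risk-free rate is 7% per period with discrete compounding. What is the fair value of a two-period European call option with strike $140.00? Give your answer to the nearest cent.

$28.72

Risk-neutral probability p = (1 + 0.07 − 0.8)/(1.45 − 0.8) = 0.2700/0.6500 = 0.4154
Terminal stock prices: S_uu = 283.8, S_ud = 156.6, S_dd = 86.4
Terminal payoffs (S − K): max(143.8, 0) = 143.8, max(16.6, 0) = 16.6, max(-53.6, 0) = 0
Node u (S = 195.8): V_u = 1/1.07·[0.4154·143.8375 + 0.5846·16.6000] = 64.9089
Node d (S = 108): V_d = 1/1.07·[0.4154·16.6000 + 0.5846·0.0000] = 6.4443
Node 0 (S = 135): V_0 = 1/1.07·[0.4154·64.9089 + 0.5846·6.4443] = 28.7192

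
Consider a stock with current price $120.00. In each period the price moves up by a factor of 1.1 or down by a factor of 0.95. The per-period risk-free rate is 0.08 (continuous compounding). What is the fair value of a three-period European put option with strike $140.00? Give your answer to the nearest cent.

$1.01

Risk-neutral probability p = (e^0.08 − 0.95)/(1.1 − 0.95) = 0.1333/0.1500 = 0.8886
Terminal stock prices: S_uuu = 159.7, S_uud = 137.9, S_udd = 119.1, S_ddd = 102.9
Terminal payoffs (K − S): max(-19.72, 0) = 0, max(2.06, 0) = 2.06, max(20.87, 0) = 20.87, max(37.12, 0) = 37.12
Node uu (S = 145.2): V_uu = e^(−0.08)·[0.8886·0.0000 + 0.1114·2.0600] = 0.2119
Node ud (S = 125.4): V_ud = e^(−0.08)·[0.8886·2.0600 + 0.1114·20.8700] = 3.8363
Node dd (S = 108.3): V_dd = e^(−0.08)·[0.8886·20.8700 + 0.1114·37.1150] = 20.9363
Node u (S = 132): V_u = e^(−0.08)·[0.8886·0.2119 + 0.1114·3.8363] = 0.5684
Node d (S = 114): V_d = e^(−0.08)·[0.8886·3.8363 + 0.1114·20.9363] = 5.3001
Node 0 (S = 120): V_0 = e^(−0.08)·[0.8886·0.5684 + 0.1114·5.3001] = 1.0113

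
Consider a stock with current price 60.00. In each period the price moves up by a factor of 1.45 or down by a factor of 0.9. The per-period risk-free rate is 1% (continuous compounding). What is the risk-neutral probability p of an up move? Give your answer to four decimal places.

p = 0.2001

Risk-neutral probability p = (e^0.01 − 0.9)/(1.45 − 0.9) = 0.1101/0.5500 = 0.2001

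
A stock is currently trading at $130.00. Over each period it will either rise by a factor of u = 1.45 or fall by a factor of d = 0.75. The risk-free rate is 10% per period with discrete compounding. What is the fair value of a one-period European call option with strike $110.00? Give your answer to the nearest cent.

$35.68

Risk-neutral probability p = (1 + 0.1 − 0.75)/(1.45 − 0.75) = 0.3500/0.7000 = 0.5000
Terminal stock prices: S_u = 188.5, S_d = 97.5
Terminal payoffs (S − K): max(78.5, 0) = 78.5, max(-12.5, 0) = 0
Node 0 (S = 130): V_0 = 1/1.1·[0.5000·78.5000 + 0.5000·0.0000] = 35.6818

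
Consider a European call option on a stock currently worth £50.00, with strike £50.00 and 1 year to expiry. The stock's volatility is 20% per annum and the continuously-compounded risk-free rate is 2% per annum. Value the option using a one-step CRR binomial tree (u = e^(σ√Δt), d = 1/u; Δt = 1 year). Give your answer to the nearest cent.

£5.43

CRR parameters: u = e^(σ√Δt) = e^(0.2·√1) = 1.2214, d = 1/u = 0.8187
Per-period rate: rΔt = 0.02·1 = 0.02, so R = e^0.02 = 1.0202
Risk-neutral probability p = (e^0.02 − 0.8187)/(1.2214 − 0.8187) = 0.2015/0.4027 = 0.5003
Terminal stock prices: S_u = 61.07, S_d = 40.94
Terminal payoffs (S − K): max(11.07, 0) = 11.07, max(-9.063, 0) = 0
Node 0 (S = 50): V_0 = e^(−0.02)·[0.5003·11.0701 + 0.4997·0.0000] = 5.4291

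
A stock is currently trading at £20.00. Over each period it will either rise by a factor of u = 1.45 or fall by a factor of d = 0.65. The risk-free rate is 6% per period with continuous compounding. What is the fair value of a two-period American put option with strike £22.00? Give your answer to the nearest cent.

Risk-neutral probability p = (e^0.06 − 0.65)/(1.45 − 0.65) = 0.4118/0.8000 = 0.5148
Terminal stock prices: S_uu = 42.05, S_ud = 18.85, S_dd = 8.45
Terminal payoffs (K − S): max(-20.05, 0) = 0, max(3.15, 0) = 3.15, max(13.55, 0) = 13.55
Node u (S = 29): continuation = e^(−0.06)·[0.5148·0.0000 + 0.4852·3.1500] = 1.4394; exercise value = 0.0000 ≤ continuation, so V_u = 1.4394
Node d (S = 13): continuation = e^(−0.06)·[0.5148·3.1500 + 0.4852·13.5500] = 7.7188; exercise value = 9.0000 > continuation, so V_d = 9.0000 (exercise)
Node 0 (S = 20): continuation = e^(−0.06)·[0.5148·1.4394 + 0.4852·9.0000] = 4.8104; exercise value = 2.0000 ≤ continuation, so V_0 = 4.8104

£4.81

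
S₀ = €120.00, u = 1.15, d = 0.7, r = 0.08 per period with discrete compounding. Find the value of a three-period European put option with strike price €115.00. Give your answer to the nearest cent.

Risk-neutral probability p = (1 + 0.08 − 0.7)/(1.15 − 0.7) = 0.3800/0.4500 = 0.8444
Terminal stock prices: S_uuu = 182.5, S_uud = 111.1, S_udd = 67.62, S_ddd = 41.16
Terminal payoffs (K − S): max(-67.5, 0) = 0, max(3.91, 0) = 3.91, max(47.38, 0) = 47.38, max(73.84, 0) = 73.84
Node uu (S = 158.7): V_uu = 1/1.08·[0.8444·0.0000 + 0.1556·3.9100] = 0.5632
Node ud (S = 96.6): V_ud = 1/1.08·[0.8444·3.9100 + 0.1556·47.3800] = 9.8815
Node dd (S = 58.8): V_dd = 1/1.08·[0.8444·47.3800 + 0.1556·73.8400] = 47.6815
Node u (S = 138): V_u = 1/1.08·[0.8444·0.5632 + 0.1556·9.8815] = 1.8636
Node d (S = 84): V_d = 1/1.08·[0.8444·9.8815 + 0.1556·47.6815] = 14.5940
Node 0 (S = 120): V_0 = 1/1.08·[0.8444·1.8636 + 0.1556·14.5940] = 3.5591

€3.56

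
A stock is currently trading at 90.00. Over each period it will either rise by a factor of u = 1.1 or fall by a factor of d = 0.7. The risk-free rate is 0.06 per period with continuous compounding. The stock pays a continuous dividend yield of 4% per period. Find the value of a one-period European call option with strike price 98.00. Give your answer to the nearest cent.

0.75

Per-period risk-free factor R = e^0.06 = 1.0618; dividend-adjusted growth = e^(0.06−0.04) = 1.0202.
Risk-neutral probability p = (1.0202 − 0.7)/(1.1 − 0.7) = 0.3202/0.4000 = 0.8005
Terminal stock prices: S_u = 99, S_d = 63
Terminal payoffs (S − K): max(1, 0) = 1, max(-35, 0) = 0
Node 0 (S = 90): V_0 = e^(−0.06)·[0.8005·1.0000 + 0.1995·0.0000] = 0.7539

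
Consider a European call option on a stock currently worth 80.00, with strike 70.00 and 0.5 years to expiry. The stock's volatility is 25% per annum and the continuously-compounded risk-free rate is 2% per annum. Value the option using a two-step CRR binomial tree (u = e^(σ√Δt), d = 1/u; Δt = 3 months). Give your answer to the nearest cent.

CRR parameters: u = e^(σ√Δt) = e^(0.25·√0.25) = 1.1331, d = 1/u = 0.8825
Per-period rate: rΔt = 0.02·0.25 = 0.005, so R = e^0.005 = 1.0050
Risk-neutral probability p = (e^0.005 − 0.8825)/(1.1331 − 0.8825) = 0.1225/0.2507 = 0.4888
Terminal stock prices: S_uu = 102.7, S_ud = 80, S_dd = 62.3
Terminal payoffs (S − K): max(32.72, 0) = 32.72, max(10, 0) = 10, max(-7.696, 0) = 0
Node u (S = 90.65): V_u = e^(−0.005)·[0.4888·32.7220 + 0.5112·10.0000] = 21.0010
Node d (S = 70.6): V_d = e^(−0.005)·[0.4888·10.0000 + 0.5112·0.0000] = 4.8635
Node 0 (S = 80): V_0 = e^(−0.005)·[0.4888·21.0010 + 0.5112·4.8635] = 12.6877

12.69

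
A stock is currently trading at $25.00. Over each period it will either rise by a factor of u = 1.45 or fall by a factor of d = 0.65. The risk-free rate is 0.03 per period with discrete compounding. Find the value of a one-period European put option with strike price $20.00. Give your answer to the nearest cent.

$1.91

Risk-neutral probability p = (1 + 0.03 − 0.65)/(1.45 − 0.65) = 0.3800/0.8000 = 0.4750
Terminal stock prices: S_u = 36.25, S_d = 16.25
Terminal payoffs (K − S): max(-16.25, 0) = 0, max(3.75, 0) = 3.75
Node 0 (S = 25): V_0 = 1/1.03·[0.4750·0.0000 + 0.5250·3.7500] = 1.9114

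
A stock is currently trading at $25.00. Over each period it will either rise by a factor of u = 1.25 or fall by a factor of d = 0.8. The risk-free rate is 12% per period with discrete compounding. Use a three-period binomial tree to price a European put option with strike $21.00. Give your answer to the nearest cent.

$0.27

Risk-neutral probability p = (1 + 0.12 − 0.8)/(1.25 − 0.8) = 0.3200/0.4500 = 0.7111
Terminal stock prices: S_uuu = 48.83, S_uud = 31.25, S_udd = 20, S_ddd = 12.8
Terminal payoffs (K − S): max(-27.83, 0) = 0, max(-10.25, 0) = 0, max(1, 0) = 1, max(8.2, 0) = 8.2
Node uu (S = 39.06): V_uu = 1/1.12·[0.7111·0.0000 + 0.2889·0.0000] = 0.0000
Node ud (S = 25): V_ud = 1/1.12·[0.7111·0.0000 + 0.2889·1.0000] = 0.2579
Node dd (S = 16): V_dd = 1/1.12·[0.7111·1.0000 + 0.2889·8.2000] = 2.7500
Node u (S = 31.25): V_u = 1/1.12·[0.7111·0.0000 + 0.2889·0.2579] = 0.0665
Node d (S = 20): V_d = 1/1.12·[0.7111·0.2579 + 0.2889·2.7500] = 0.8731
Node 0 (S = 25): V_0 = 1/1.12·[0.7111·0.0665 + 0.2889·0.8731] = 0.2674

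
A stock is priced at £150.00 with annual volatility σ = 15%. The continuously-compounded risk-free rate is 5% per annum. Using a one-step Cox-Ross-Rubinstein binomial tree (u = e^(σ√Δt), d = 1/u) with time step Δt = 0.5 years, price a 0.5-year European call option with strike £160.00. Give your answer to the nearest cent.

£3.92

CRR parameters: u = e^(σ√Δt) = e^(0.15·√0.5) = 1.1119, d = 1/u = 0.8994
Per-period rate: rΔt = 0.05·0.5 = 0.025, so R = e^0.025 = 1.0253
Risk-neutral probability p = (e^0.025 − 0.8994)/(1.1119 − 0.8994) = 0.1259/0.2125 = 0.5926
Terminal stock prices: S_u = 166.8, S_d = 134.9
Terminal payoffs (S − K): max(6.784, 0) = 6.784, max(-25.1, 0) = 0
Node 0 (S = 150): V_0 = e^(−0.025)·[0.5926·6.7843 + 0.4074·0.0000] = 3.9213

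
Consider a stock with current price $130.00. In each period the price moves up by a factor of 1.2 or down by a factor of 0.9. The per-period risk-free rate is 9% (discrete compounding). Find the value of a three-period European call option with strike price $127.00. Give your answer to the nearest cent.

$33.29

Risk-neutral probability p = (1 + 0.09 − 0.9)/(1.2 − 0.9) = 0.1900/0.3000 = 0.6333
Terminal stock prices: S_uuu = 224.6, S_uud = 168.5, S_udd = 126.4, S_ddd = 94.77
Terminal payoffs (S − K): max(97.64, 0) = 97.64, max(41.48, 0) = 41.48, max(-0.64, 0) = 0, max(-32.23, 0) = 0
Node uu (S = 187.2): V_uu = 1/1.09·[0.6333·97.6400 + 0.3667·41.4800] = 70.6862
Node ud (S = 140.4): V_ud = 1/1.09·[0.6333·41.4800 + 0.3667·0.0000] = 24.1015
Node dd (S = 105.3): V_dd = 1/1.09·[0.6333·0.0000 + 0.3667·0.0000] = 0.0000
Node u (S = 156): V_u = 1/1.09·[0.6333·70.6862 + 0.3667·24.1015] = 49.1791
Node d (S = 117): V_d = 1/1.09·[0.6333·24.1015 + 0.3667·0.0000] = 14.0039
Node 0 (S = 130): V_0 = 1/1.09·[0.6333·49.1791 + 0.3667·14.0039] = 33.2858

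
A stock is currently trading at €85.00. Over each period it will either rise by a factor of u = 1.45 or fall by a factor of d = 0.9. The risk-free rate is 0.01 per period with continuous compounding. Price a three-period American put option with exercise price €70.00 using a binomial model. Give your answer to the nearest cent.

Risk-neutral probability p = (e^0.01 − 0.9)/(1.45 − 0.9) = 0.1101/0.5500 = 0.2001
Terminal stock prices: S_uuu = 259.1, S_uud = 160.8, S_udd = 99.83, S_ddd = 61.97
Terminal payoffs (K − S): max(-189.1, 0) = 0, max(-90.84, 0) = 0, max(-29.83, 0) = 0, max(8.035, 0) = 8.035
Node uu (S = 178.7): continuation = e^(−0.01)·[0.2001·0.0000 + 0.7999·0.0000] = 0.0000; exercise value = 0.0000 ≤ continuation, so V_uu = 0.0000
Node ud (S = 110.9): continuation = e^(−0.01)·[0.2001·0.0000 + 0.7999·0.0000] = 0.0000; exercise value = 0.0000 ≤ continuation, so V_ud = 0.0000
Node dd (S = 68.85): continuation = e^(−0.01)·[0.2001·0.0000 + 0.7999·8.0350] = 6.3633; exercise value = 1.1500 ≤ continuation, so V_dd = 6.3633
Node u (S = 123.2): continuation = e^(−0.01)·[0.2001·0.0000 + 0.7999·0.0000] = 0.0000; exercise value = 0.0000 ≤ continuation, so V_u = 0.0000
Node d (S = 76.5): continuation = e^(−0.01)·[0.2001·0.0000 + 0.7999·6.3633] = 5.0394; exercise value = 0.0000 ≤ continuation, so V_d = 5.0394
Node 0 (S = 85): continuation = e^(−0.01)·[0.2001·0.0000 + 0.7999·5.0394] = 3.9910; exercise value = 0.0000 ≤ continuation, so V_0 = 3.9910

€3.99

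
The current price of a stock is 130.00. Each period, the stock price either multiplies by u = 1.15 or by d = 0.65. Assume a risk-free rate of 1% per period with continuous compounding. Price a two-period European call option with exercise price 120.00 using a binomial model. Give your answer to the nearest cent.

Risk-neutral probability p = (e^0.01 − 0.65)/(1.15 − 0.65) = 0.3601/0.5000 = 0.7201
Terminal stock prices: S_uu = 171.9, S_ud = 97.17, S_dd = 54.93
Terminal payoffs (S − K): max(51.92, 0) = 51.92, max(-22.83, 0) = 0, max(-65.07, 0) = 0
Node u (S = 149.5): V_u = e^(−0.01)·[0.7201·51.9250 + 0.2799·0.0000] = 37.0192
Node d (S = 84.5): V_d = e^(−0.01)·[0.7201·0.0000 + 0.2799·0.0000] = 0.0000
Node 0 (S = 130): V_0 = e^(−0.01)·[0.7201·37.0192 + 0.2799·0.0000] = 26.3923

26.39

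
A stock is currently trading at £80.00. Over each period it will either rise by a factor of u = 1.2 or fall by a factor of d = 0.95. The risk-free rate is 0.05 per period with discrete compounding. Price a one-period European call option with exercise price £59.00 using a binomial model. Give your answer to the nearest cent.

Risk-neutral probability p = (1 + 0.05 − 0.95)/(1.2 − 0.95) = 0.1000/0.2500 = 0.4000
Terminal stock prices: S_u = 96, S_d = 76
Terminal payoffs (S − K): max(37, 0) = 37, max(17, 0) = 17
Node 0 (S = 80): V_0 = 1/1.05·[0.4000·37.0000 + 0.6000·17.0000] = 23.8095

£23.81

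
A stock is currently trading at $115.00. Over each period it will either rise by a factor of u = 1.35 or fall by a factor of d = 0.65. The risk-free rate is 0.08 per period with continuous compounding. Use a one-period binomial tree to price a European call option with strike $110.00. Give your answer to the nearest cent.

$25.86

Risk-neutral probability p = (e^0.08 − 0.65)/(1.35 − 0.65) = 0.4333/0.7000 = 0.6190
Terminal stock prices: S_u = 155.2, S_d = 74.75
Terminal payoffs (S − K): max(45.25, 0) = 45.25, max(-35.25, 0) = 0
Node 0 (S = 115): V_0 = e^(−0.08)·[0.6190·45.2500 + 0.3810·0.0000] = 25.8555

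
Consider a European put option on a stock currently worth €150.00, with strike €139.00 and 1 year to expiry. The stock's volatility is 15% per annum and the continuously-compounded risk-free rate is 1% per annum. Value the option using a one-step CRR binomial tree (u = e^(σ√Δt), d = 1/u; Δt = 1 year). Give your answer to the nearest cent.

CRR parameters: u = e^(σ√Δt) = e^(0.15·√1) = 1.1618, d = 1/u = 0.8607
Per-period rate: rΔt = 0.01·1 = 0.01, so R = e^0.01 = 1.0101
Risk-neutral probability p = (e^0.01 − 0.8607)/(1.1618 − 0.8607) = 0.1493/0.3011 = 0.4959
Terminal stock prices: S_u = 174.3, S_d = 129.1
Terminal payoffs (K − S): max(-35.28, 0) = 0, max(9.894, 0) = 9.894
Node 0 (S = 150): V_0 = e^(−0.01)·[0.4959·0.0000 + 0.5041·9.8938] = 4.9374

€4.94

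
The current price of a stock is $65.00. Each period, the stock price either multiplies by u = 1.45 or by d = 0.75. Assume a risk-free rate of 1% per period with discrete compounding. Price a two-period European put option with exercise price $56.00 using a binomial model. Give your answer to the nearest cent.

$7.53

Risk-neutral probability p = (1 + 0.01 − 0.75)/(1.45 − 0.75) = 0.2600/0.7000 = 0.3714
Terminal stock prices: S_uu = 136.7, S_ud = 70.69, S_dd = 36.56
Terminal payoffs (K − S): max(-80.66, 0) = 0, max(-14.69, 0) = 0, max(19.44, 0) = 19.44
Node u (S = 94.25): V_u = 1/1.01·[0.3714·0.0000 + 0.6286·0.0000] = 0.0000
Node d (S = 48.75): V_d = 1/1.01·[0.3714·0.0000 + 0.6286·19.4375] = 12.0969
Node 0 (S = 65): V_0 = 1/1.01·[0.3714·0.0000 + 0.6286·12.0969] = 7.5285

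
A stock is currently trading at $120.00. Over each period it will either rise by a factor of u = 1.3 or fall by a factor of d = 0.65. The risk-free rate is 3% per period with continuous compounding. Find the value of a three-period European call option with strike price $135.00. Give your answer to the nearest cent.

$23.58

Risk-neutral probability p = (e^0.03 − 0.65)/(1.3 − 0.65) = 0.3805/0.6500 = 0.5853
Terminal stock prices: S_uuu = 263.6, S_uud = 131.8, S_udd = 65.91, S_ddd = 32.95
Terminal payoffs (S − K): max(128.6, 0) = 128.6, max(-3.18, 0) = 0, max(-69.09, 0) = 0, max(-102, 0) = 0
Node uu (S = 202.8): V_uu = e^(−0.03)·[0.5853·128.6400 + 0.4147·0.0000] = 73.0696
Node ud (S = 101.4): V_ud = e^(−0.03)·[0.5853·0.0000 + 0.4147·0.0000] = 0.0000
Node dd (S = 50.7): V_dd = e^(−0.03)·[0.5853·0.0000 + 0.4147·0.0000] = 0.0000
Node u (S = 156): V_u = e^(−0.03)·[0.5853·73.0696 + 0.4147·0.0000] = 41.5047
Node d (S = 78): V_d = e^(−0.03)·[0.5853·0.0000 + 0.4147·0.0000] = 0.0000
Node 0 (S = 120): V_0 = e^(−0.03)·[0.5853·41.5047 + 0.4147·0.0000] = 23.5753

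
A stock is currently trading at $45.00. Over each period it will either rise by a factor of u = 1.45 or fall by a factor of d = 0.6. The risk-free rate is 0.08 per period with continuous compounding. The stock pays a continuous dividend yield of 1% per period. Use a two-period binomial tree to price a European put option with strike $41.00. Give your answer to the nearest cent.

Per-period risk-free factor R = e^0.08 = 1.0833; dividend-adjusted growth = e^(0.08−0.01) = 1.0725.
Risk-neutral probability p = (1.0725 − 0.6)/(1.45 − 0.6) = 0.4725/0.8500 = 0.5559
Terminal stock prices: S_uu = 94.61, S_ud = 39.15, S_dd = 16.2
Terminal payoffs (K − S): max(-53.61, 0) = 0, max(1.85, 0) = 1.85, max(24.8, 0) = 24.8
Node u (S = 65.25): V_u = e^(−0.08)·[0.5559·0.0000 + 0.4441·1.8500] = 0.7584
Node d (S = 27): V_d = e^(−0.08)·[0.5559·1.8500 + 0.4441·24.8000] = 11.1164
Node 0 (S = 45): V_0 = e^(−0.08)·[0.5559·0.7584 + 0.4441·11.1164] = 4.9465

$4.95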